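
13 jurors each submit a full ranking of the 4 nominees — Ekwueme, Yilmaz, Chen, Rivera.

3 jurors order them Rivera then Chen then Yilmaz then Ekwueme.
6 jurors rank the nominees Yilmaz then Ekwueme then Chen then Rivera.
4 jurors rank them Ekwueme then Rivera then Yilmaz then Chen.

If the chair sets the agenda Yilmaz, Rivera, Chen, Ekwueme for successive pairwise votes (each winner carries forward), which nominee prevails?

Round 1: Yilmaz vs Rivera — 6–7, Rivera advances.
Round 2: Rivera vs Chen — 7–6, Rivera advances.
Round 3: Rivera vs Ekwueme — 3–10, Ekwueme advances.
The agenda winner is Ekwueme.

Ekwueme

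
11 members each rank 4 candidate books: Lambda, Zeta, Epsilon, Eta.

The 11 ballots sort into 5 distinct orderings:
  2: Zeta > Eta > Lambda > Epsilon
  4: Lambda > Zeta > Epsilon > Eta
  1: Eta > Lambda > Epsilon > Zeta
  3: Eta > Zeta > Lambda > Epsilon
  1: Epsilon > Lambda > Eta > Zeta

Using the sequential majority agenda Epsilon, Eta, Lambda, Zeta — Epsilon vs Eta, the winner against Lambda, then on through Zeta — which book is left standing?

Round 1: Epsilon vs Eta — 5–6, Eta advances.
Round 2: Eta vs Lambda — 6–5, Eta advances.
Round 3: Eta vs Zeta — 5–6, Zeta advances.
The agenda winner is Zeta.

Zeta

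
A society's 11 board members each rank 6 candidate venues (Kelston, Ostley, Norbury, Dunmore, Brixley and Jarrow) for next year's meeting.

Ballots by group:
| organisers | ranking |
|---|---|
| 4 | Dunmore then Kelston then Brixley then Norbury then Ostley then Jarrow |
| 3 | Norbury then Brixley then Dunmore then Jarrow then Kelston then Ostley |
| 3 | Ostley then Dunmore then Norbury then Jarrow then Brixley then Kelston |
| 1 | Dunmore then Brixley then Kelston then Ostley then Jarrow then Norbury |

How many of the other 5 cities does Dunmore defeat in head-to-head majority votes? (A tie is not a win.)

5

Dunmore against each rival (11 organisers):
Dunmore–Kelston: Dunmore 11–0.
Dunmore vs Ostley: Dunmore preferred on 4+3+1 = 8 ballots; Dunmore wins 8–3.
Dunmore vs Norbury: Dunmore wins 8–3.
Dunmore vs Brixley: Dunmore preferred on 4+3+1 = 8 ballots; Dunmore wins 8–3.
Dunmore vs Jarrow: Dunmore is ranked higher on 4+3+3+1 = 11 ballots, Jarrow on 0. Dunmore wins 11–0.
Dunmore beats Kelston, Ostley, Norbury, Brixley, Jarrow — 5 pairwise wins.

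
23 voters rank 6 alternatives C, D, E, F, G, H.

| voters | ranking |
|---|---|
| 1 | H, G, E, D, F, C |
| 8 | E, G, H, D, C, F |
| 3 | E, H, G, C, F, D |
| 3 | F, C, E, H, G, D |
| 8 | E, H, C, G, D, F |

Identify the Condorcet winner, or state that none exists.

Pairwise majorities:
C–D: C 14–9.
C vs E: E, 20–3.
C–F: C 19–4.
C vs G: G, 12–11.
C vs H: H, 20–3.
D–E: E 23–0.
D vs F: D wins 17–6.
D–G: G 23–0.
D vs H: H, 23–0.
E–F: E 20–3.
E vs G: E wins 22–1.
E vs H: E wins 22–1.
F–G: G 20–3.
F–H: H 20–3.
G vs H: H, 15–8.
E beats each of C, D, F, G, H — E is the Condorcet winner.

E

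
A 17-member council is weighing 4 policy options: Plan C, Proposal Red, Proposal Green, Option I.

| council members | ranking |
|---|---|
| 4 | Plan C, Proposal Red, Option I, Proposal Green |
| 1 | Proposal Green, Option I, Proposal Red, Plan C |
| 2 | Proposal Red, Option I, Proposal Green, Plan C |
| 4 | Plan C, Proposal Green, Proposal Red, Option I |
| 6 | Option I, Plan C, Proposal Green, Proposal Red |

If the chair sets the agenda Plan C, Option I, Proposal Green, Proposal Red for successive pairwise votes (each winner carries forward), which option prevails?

Round 1: Plan C vs Option I — 8–9, Option I advances.
Round 2: Option I vs Proposal Green — 12–5, Option I advances.
Round 3: Option I vs Proposal Red — 7–10, Proposal Red advances.
The agenda winner is Proposal Red.

Proposal Red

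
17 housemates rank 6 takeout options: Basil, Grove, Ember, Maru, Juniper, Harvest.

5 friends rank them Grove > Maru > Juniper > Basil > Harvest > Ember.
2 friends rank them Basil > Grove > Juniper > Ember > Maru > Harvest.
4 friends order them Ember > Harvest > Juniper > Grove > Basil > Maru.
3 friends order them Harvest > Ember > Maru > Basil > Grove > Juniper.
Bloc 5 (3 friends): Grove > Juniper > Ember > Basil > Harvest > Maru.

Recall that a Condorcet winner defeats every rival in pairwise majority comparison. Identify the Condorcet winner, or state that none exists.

Grove

Pairwise majorities:
Basil vs Grove: Basil preferred on 2+3 = 5 ballots; Grove wins 12–5.
Basil vs Ember: Basil preferred on 5+2 = 7 ballots; Ember wins 10–7.
Basil vs Maru: Basil preferred on 2+4+3 = 9 ballots; Basil wins 9–8.
Basil vs Juniper: 2+3 = 5 for Basil, 12 for Juniper — Juniper by 12–5.
Basil vs Harvest: Basil is ranked higher on 5+2+3 = 10 ballots, Harvest on 7. Basil wins 10–7.
Grove vs Ember: Grove is ranked higher on 5+2+3 = 10 ballots, Ember on 7. Grove wins 10–7.
Grove vs Maru: 14 to 3, Grove.
Grove vs Juniper: Grove is ranked higher on 5+2+3+3 = 13 ballots, Juniper on 4. Grove wins 13–4.
Grove vs Harvest: Grove is ranked higher on 5+2+3 = 10 ballots, Harvest on 7. Grove wins 10–7.
Ember vs Maru: 2+4+3+3 = 12 for Ember, 5 for Maru — Ember by 12–5.
Ember vs Juniper: 4+3 = 7 for Ember, 10 for Juniper — Juniper by 10–7.
Ember vs Harvest: Ember preferred on 2+4+3 = 9 ballots; Ember wins 9–8.
Maru vs Juniper: 5+3 = 8 for Maru, 9 for Juniper — Juniper by 9–8.
Maru vs Harvest: Maru is ranked higher on 5+2 = 7 ballots, Harvest on 10. Harvest wins 10–7.
Juniper vs Harvest: Juniper preferred on 5+2+3 = 10 ballots; Juniper wins 10–7.
Grove wins every pairwise contest, so Grove is the Condorcet winner.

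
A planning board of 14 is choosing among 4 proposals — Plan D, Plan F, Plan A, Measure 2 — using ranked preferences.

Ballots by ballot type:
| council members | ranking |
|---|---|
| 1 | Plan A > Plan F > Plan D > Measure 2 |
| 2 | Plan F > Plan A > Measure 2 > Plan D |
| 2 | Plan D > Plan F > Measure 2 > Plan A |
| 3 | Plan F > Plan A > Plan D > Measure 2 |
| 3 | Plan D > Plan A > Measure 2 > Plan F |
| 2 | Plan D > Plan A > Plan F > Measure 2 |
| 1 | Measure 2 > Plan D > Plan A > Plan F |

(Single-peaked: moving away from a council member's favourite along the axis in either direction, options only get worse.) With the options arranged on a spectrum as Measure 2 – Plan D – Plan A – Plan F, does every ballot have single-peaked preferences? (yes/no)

Axis positions: Measure 2=1, Plan D=2, Plan A=3, Plan F=4.
Ballot type 1 (peak Plan A at position 3): ranking walks positions 3-4-2-1, expanding outward from the peak — single-peaked.
Ballot type 2: ranking walks positions 4-3-1-2; Measure 2 is ranked above Plan D even though Plan D lies between Measure 2 and the peak Plan F on the axis — preferences dip and rise again. Not single-peaked.
Ballot type 3: ranking walks positions 2-4-1-3; Plan F is ranked above Plan A even though Plan A lies between Plan F and the peak Plan D on the axis — preferences dip and rise again. Not single-peaked.
Ballot type 4 (peak Plan F at position 4): ranking walks positions 4-3-2-1, expanding outward from the peak — single-peaked.
Ballot type 5 (peak Plan D at position 2): ranking walks positions 2-3-1-4, expanding outward from the peak — single-peaked.
Ballot type 6 (peak Plan D at position 2): ranking walks positions 2-3-4-1, expanding outward from the peak — single-peaked.
Ballot type 7 (peak Measure 2 at position 1): ranking walks positions 1-2-3-4, expanding outward from the peak — single-peaked.
Ballot type 2 violates single-peakedness, so the profile is not single-peaked on this axis.

no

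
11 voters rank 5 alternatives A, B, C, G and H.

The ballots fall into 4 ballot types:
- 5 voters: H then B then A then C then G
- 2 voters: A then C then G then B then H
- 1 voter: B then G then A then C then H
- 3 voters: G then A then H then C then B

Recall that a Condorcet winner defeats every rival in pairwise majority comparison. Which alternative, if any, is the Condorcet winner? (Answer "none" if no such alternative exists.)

Pairwise majorities:
A vs B: B wins 6–5.
A vs C: A, 11–0.
A vs G: A is ranked higher on 5+2 = 7 ballots, G on 4. A wins 7–4.
A–H: A 6–5.
B–C: B 6–5.
B–G: B 6–5.
B vs H: B preferred on 2+1 = 3 ballots; H wins 8–3.
C vs G: C preferred on 5+2 = 7 ballots; C wins 7–4.
C vs H: 3 to 8, H.
G vs H: 2+1+3 = 6 for G, 5 for H — G by 6–5.
Every alternative loses at least once (A loses to B; B loses to H; C loses to A; G loses to A; H loses to A). The majority relation contains the cycle A → H → B → A, so there is no Condorcet winner.

none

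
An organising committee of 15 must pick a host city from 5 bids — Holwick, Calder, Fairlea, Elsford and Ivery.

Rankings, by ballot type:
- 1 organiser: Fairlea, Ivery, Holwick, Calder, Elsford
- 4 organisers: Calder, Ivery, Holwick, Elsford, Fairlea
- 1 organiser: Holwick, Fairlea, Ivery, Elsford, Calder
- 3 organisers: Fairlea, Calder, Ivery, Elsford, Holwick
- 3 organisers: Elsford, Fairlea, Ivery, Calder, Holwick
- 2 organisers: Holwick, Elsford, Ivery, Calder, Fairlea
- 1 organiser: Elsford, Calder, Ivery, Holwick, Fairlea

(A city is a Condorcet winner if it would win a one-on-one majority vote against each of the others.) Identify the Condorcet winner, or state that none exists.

Head-to-head results (15 organisers):
Holwick vs Calder: Calder wins 11–4.
Holwick–Fairlea: Holwick 8–7.
Holwick vs Elsford: Holwick, 8–7.
Holwick vs Ivery: Ivery, 12–3.
Calder vs Fairlea: Fairlea wins 8–7.
Calder–Elsford: Calder 8–7.
Calder–Ivery: Calder 8–7.
Fairlea vs Elsford: Elsford wins 10–5.
Fairlea–Ivery: Fairlea 8–7.
Elsford vs Ivery: Ivery wins 9–6.
No city is unbeaten: Holwick loses to Calder; Calder loses to Fairlea; Fairlea loses to Holwick; Elsford loses to Holwick; Ivery loses to Calder. In particular Holwick > Fairlea > Calder > Holwick is a majority cycle — no Condorcet winner exists.

none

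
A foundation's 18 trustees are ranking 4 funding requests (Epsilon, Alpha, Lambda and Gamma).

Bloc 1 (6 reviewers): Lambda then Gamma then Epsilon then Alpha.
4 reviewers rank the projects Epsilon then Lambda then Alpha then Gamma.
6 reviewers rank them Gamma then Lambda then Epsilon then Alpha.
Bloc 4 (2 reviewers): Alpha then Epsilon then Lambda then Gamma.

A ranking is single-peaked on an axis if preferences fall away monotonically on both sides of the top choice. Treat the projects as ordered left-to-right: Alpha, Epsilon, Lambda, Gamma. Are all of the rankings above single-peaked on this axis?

Axis positions: Alpha=1, Epsilon=2, Lambda=3, Gamma=4.
Bloc 1 (peak Lambda at position 3): ranking walks positions 3-4-2-1, expanding outward from the peak — single-peaked.
Bloc 2 (peak Epsilon at position 2): ranking walks positions 2-3-1-4, expanding outward from the peak — single-peaked.
Bloc 3 (peak Gamma at position 4): ranking walks positions 4-3-2-1, expanding outward from the peak — single-peaked.
Bloc 4 (peak Alpha at position 1): ranking walks positions 1-2-3-4, expanding outward from the peak — single-peaked.
Every ranking is single-peaked on this axis.

yes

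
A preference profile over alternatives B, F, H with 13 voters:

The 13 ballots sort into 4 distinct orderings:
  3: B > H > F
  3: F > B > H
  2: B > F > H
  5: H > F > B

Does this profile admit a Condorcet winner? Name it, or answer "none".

Check each pair by majority over 13 ballots:
B vs F: 5 to 8, F.
B vs H: 8 to 5, B.
F vs H: F is ranked higher on 3+2 = 5 ballots, H on 8. H wins 8–5.
Each alternative drops at least one matchup (B loses to F; F loses to H; H loses to B); the cycle B → H → F → B rules out a Condorcet winner.

none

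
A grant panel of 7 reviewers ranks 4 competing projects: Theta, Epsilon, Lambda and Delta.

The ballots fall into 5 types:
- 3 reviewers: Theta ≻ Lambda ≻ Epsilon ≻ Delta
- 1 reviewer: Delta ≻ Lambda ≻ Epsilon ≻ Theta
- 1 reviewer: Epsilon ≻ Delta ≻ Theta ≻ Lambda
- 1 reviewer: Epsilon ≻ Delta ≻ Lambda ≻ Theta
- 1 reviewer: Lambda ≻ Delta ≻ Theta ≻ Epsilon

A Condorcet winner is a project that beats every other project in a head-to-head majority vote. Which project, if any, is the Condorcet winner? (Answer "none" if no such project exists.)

Head-to-head results (7 reviewers):
Theta vs Epsilon: 4 to 3, Theta.
Theta vs Lambda: 4 to 3, Theta.
Theta vs Delta: 3 to 4, Delta.
Epsilon vs Lambda: Lambda wins 5–2.
Epsilon vs Delta: 5 to 2, Epsilon.
Lambda vs Delta: Lambda, 4–3.
Every project loses at least once (Theta loses to Delta; Epsilon loses to Theta; Lambda loses to Theta; Delta loses to Epsilon). The majority relation contains the cycle Theta > Epsilon > Delta > Theta, so there is no Condorcet winner.

none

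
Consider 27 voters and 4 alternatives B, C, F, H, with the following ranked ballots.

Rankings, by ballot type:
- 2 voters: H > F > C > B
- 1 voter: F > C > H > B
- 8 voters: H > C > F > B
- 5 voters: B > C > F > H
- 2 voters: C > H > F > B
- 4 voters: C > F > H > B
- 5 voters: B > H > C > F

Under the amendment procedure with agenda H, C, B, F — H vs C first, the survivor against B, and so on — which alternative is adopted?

H

Round 1: H vs C — 15–12, H advances.
Round 2: H vs B — 17–10, H advances.
Round 3: H vs F — 17–10, H advances.
The agenda winner is H.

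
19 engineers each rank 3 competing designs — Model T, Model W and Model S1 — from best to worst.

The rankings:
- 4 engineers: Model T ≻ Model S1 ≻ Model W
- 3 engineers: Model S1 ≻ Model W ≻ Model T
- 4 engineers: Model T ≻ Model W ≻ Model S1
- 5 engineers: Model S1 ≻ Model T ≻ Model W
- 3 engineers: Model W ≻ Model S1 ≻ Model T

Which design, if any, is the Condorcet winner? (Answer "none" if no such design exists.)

Model S1

Head-to-head results (19 engineers):
Model T vs Model W: Model T wins 13–6.
Model T–Model S1: Model S1 11–8.
Model W–Model S1: Model S1 12–7.
Model S1 wins every pairwise contest, so Model S1 is the Condorcet winner.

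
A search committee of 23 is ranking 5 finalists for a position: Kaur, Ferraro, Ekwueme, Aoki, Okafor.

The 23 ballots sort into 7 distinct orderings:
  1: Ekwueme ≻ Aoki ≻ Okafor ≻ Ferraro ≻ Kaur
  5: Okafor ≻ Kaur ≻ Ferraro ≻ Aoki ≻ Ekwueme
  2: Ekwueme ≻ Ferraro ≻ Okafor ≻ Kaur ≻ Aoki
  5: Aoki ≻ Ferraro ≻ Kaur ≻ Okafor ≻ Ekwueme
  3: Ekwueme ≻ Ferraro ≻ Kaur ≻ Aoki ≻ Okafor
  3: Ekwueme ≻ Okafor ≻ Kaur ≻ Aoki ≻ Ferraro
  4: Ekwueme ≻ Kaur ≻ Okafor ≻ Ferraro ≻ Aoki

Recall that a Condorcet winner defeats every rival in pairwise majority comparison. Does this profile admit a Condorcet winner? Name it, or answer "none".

Head-to-head results (23 committee members):
Kaur vs Ferraro: Kaur wins 12–11.
Kaur vs Ekwueme: Ekwueme, 13–10.
Kaur vs Aoki: Kaur, 17–6.
Kaur vs Okafor: Kaur wins 12–11.
Ferraro vs Ekwueme: Ekwueme, 13–10.
Ferraro vs Aoki: Ferraro, 14–9.
Ferraro vs Okafor: Okafor wins 13–10.
Ekwueme–Aoki: Ekwueme 13–10.
Ekwueme vs Okafor: Ekwueme, 13–10.
Aoki–Okafor: Okafor 14–9.
Ekwueme beats each of Kaur, Ferraro, Aoki, Okafor — Ekwueme is the Condorcet winner.

Ekwueme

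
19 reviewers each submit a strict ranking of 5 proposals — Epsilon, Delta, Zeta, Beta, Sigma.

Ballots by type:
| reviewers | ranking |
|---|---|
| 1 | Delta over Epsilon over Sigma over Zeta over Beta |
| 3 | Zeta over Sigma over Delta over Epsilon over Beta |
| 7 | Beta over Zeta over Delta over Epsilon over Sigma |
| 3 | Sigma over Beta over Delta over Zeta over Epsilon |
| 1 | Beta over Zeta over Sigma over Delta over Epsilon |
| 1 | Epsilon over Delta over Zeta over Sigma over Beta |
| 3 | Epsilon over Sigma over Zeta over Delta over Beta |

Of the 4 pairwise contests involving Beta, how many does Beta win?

Beta against each rival (19 reviewers):
Beta vs Epsilon: Beta, 11–8.
Beta vs Delta: Beta preferred on 7+3+1 = 11 ballots; Beta wins 11–8.
Beta vs Zeta: Beta is ranked higher on 7+3+1 = 11 ballots, Zeta on 8. Beta wins 11–8.
Beta vs Sigma: 7+1 = 8 for Beta, 11 for Sigma — Sigma by 11–8.
Beta beats Epsilon, Delta, Zeta; loses to Sigma — 3 pairwise wins.

3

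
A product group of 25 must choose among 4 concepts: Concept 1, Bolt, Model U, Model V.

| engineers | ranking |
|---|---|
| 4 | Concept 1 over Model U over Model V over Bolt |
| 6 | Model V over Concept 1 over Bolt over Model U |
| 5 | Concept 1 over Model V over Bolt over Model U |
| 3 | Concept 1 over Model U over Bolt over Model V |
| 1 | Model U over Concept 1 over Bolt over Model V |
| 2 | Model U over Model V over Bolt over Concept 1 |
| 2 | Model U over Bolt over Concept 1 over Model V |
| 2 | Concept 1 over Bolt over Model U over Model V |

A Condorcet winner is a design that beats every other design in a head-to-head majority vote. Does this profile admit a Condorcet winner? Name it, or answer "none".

Concept 1

Check each pair by majority over 25 ballots:
Concept 1 vs Bolt: Concept 1 wins 21–4.
Concept 1 vs Model U: Concept 1 preferred on 4+6+5+3+2 = 20 ballots; Concept 1 wins 20–5.
Concept 1 vs Model V: Concept 1, 17–8.
Bolt vs Model U: 6+5+2 = 13 for Bolt, 12 for Model U — Bolt by 13–12.
Bolt vs Model V: Model V wins 17–8.
Model U vs Model V: Model U preferred on 4+3+1+2+2+2 = 14 ballots; Model U wins 14–11.
Concept 1 beats each of Bolt, Model U, Model V — Concept 1 is the Condorcet winner.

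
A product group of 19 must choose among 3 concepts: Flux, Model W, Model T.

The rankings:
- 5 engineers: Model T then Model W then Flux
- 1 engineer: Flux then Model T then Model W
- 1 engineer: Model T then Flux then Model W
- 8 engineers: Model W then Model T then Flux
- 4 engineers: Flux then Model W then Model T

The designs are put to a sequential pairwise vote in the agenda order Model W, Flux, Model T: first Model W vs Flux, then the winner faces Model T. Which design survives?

Model W

Round 1: Model W vs Flux — 13–6, Model W advances.
Round 2: Model W vs Model T — 12–7, Model W advances.
The agenda winner is Model W.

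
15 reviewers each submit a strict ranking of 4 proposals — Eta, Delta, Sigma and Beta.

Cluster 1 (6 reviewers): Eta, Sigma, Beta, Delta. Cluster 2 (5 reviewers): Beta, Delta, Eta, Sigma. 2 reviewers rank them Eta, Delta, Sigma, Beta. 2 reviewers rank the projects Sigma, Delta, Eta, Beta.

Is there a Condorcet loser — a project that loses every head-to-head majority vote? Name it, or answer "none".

Delta

Head-to-head results (15 reviewers):
Eta vs Delta: Eta, 8–7.
Eta vs Sigma: 6+5+2 = 13 for Eta, 2 for Sigma — Eta by 13–2.
Eta–Beta: Eta 10–5.
Delta vs Sigma: 7 to 8, Sigma.
Delta vs Beta: Delta is ranked higher on 2+2 = 4 ballots, Beta on 11. Beta wins 11–4.
Sigma vs Beta: Sigma, 10–5.
Delta is beaten in every head-to-head and is the Condorcet loser.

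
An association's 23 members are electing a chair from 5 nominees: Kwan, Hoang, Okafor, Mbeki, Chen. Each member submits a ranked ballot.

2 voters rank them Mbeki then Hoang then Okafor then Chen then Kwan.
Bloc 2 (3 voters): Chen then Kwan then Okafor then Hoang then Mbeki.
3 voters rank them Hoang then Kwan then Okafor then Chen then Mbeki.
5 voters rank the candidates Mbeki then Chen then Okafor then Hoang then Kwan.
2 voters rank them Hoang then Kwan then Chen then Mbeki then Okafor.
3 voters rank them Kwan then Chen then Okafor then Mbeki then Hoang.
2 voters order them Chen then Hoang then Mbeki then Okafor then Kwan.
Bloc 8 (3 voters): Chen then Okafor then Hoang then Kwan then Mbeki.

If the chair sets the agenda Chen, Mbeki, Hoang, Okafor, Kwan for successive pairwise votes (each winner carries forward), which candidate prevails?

Round 1: Chen vs Mbeki — 16–7, Chen advances.
Round 2: Chen vs Hoang — 16–7, Chen advances.
Round 3: Chen vs Okafor — 18–5, Chen advances.
Round 4: Chen vs Kwan — 15–8, Chen advances.
The agenda winner is Chen.

Chen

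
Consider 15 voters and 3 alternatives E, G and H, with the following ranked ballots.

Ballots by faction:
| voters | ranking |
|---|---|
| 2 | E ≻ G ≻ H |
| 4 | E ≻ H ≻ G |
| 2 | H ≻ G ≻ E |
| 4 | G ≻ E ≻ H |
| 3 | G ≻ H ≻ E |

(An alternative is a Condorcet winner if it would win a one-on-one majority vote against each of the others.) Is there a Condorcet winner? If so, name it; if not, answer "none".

G

Check each pair by majority over 15 ballots:
E vs G: G wins 9–6.
E vs H: 2+4+4 = 10 for E, 5 for H — E by 10–5.
G vs H: 2+4+3 = 9 for G, 6 for H — G by 9–6.
G wins every pairwise contest, so G is the Condorcet winner.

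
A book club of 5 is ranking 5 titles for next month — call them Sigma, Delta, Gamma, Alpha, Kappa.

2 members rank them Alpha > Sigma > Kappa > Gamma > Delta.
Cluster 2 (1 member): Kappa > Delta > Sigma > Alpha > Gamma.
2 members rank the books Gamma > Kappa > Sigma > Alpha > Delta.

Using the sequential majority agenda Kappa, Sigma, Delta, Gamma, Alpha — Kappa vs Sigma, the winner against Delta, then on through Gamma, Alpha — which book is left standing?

Round 1: Kappa vs Sigma — 3–2, Kappa advances.
Round 2: Kappa vs Delta — 5–0, Kappa advances.
Round 3: Kappa vs Gamma — 3–2, Kappa advances.
Round 4: Kappa vs Alpha — 3–2, Kappa advances.
Kappa survives the agenda.

Kappa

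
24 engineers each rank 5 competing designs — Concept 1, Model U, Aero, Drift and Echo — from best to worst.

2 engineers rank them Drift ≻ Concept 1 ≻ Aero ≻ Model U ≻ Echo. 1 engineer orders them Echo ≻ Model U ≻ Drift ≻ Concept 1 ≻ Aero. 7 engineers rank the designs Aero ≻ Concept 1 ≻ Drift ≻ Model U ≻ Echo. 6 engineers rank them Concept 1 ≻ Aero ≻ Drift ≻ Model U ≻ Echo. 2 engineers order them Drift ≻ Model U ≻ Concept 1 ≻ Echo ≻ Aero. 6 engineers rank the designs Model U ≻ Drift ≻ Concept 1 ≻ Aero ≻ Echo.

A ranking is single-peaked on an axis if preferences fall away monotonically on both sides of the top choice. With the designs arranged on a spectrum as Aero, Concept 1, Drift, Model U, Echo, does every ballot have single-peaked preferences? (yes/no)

Axis positions: Aero=1, Concept 1=2, Drift=3, Model U=4, Echo=5.
Group 1 (peak Drift at position 3): ranking walks positions 3-2-1-4-5, expanding outward from the peak — single-peaked.
Group 2 (peak Echo at position 5): ranking walks positions 5-4-3-2-1, expanding outward from the peak — single-peaked.
Group 3 (peak Aero at position 1): ranking walks positions 1-2-3-4-5, expanding outward from the peak — single-peaked.
Group 4 (peak Concept 1 at position 2): ranking walks positions 2-1-3-4-5, expanding outward from the peak — single-peaked.
Group 5 (peak Drift at position 3): ranking walks positions 3-4-2-5-1, expanding outward from the peak — single-peaked.
Group 6 (peak Model U at position 4): ranking walks positions 4-3-2-1-5, expanding outward from the peak — single-peaked.
Every ranking is single-peaked on this axis.

yes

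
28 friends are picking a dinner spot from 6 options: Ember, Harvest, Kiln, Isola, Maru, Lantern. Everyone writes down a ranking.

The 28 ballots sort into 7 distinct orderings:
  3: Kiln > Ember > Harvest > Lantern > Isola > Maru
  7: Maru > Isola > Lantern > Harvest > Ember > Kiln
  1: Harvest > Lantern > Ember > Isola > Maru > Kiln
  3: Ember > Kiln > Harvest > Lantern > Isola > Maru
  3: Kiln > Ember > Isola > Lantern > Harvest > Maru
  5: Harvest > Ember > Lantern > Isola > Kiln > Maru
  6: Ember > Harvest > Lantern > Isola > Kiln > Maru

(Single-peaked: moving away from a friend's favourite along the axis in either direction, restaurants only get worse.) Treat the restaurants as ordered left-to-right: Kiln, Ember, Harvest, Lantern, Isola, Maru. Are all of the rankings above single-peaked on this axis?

Axis positions: Kiln=1, Ember=2, Harvest=3, Lantern=4, Isola=5, Maru=6.
Group 1 (peak Kiln at position 1): ranking walks positions 1-2-3-4-5-6, expanding outward from the peak — single-peaked.
Group 2 (peak Maru at position 6): ranking walks positions 6-5-4-3-2-1, expanding outward from the peak — single-peaked.
Group 3 (peak Harvest at position 3): ranking walks positions 3-4-2-5-6-1, expanding outward from the peak — single-peaked.
Group 4 (peak Ember at position 2): ranking walks positions 2-1-3-4-5-6, expanding outward from the peak — single-peaked.
Group 5: ranking walks positions 1-2-5-4-3-6; Isola is ranked above Harvest even though Harvest lies between Isola and the peak Kiln on the axis — preferences dip and rise again. Not single-peaked.
Group 6 (peak Harvest at position 3): ranking walks positions 3-2-4-5-1-6, expanding outward from the peak — single-peaked.
Group 7 (peak Ember at position 2): ranking walks positions 2-3-4-5-1-6, expanding outward from the peak — single-peaked.
Group 5 violates single-peakedness, so the profile is not single-peaked on this axis.

no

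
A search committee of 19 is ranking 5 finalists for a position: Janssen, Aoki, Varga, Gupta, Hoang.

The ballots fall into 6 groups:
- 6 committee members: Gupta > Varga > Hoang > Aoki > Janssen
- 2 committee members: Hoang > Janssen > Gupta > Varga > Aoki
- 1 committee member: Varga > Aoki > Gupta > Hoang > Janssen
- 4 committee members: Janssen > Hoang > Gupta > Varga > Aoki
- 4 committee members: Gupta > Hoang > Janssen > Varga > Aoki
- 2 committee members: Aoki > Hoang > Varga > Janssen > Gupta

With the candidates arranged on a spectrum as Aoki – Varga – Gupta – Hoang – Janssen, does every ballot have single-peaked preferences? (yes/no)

no

Axis positions: Aoki=1, Varga=2, Gupta=3, Hoang=4, Janssen=5.
Group 1 (peak Gupta at position 3): ranking walks positions 3-2-4-1-5, expanding outward from the peak — single-peaked.
Group 2 (peak Hoang at position 4): ranking walks positions 4-5-3-2-1, expanding outward from the peak — single-peaked.
Group 3 (peak Varga at position 2): ranking walks positions 2-1-3-4-5, expanding outward from the peak — single-peaked.
Group 4 (peak Janssen at position 5): ranking walks positions 5-4-3-2-1, expanding outward from the peak — single-peaked.
Group 5 (peak Gupta at position 3): ranking walks positions 3-4-5-2-1, expanding outward from the peak — single-peaked.
Group 6: ranking walks positions 1-4-2-5-3; Hoang is ranked above Varga even though Varga lies between Hoang and the peak Aoki on the axis — preferences dip and rise again. Not single-peaked.
Group 6 violates single-peakedness, so the profile is not single-peaked on this axis.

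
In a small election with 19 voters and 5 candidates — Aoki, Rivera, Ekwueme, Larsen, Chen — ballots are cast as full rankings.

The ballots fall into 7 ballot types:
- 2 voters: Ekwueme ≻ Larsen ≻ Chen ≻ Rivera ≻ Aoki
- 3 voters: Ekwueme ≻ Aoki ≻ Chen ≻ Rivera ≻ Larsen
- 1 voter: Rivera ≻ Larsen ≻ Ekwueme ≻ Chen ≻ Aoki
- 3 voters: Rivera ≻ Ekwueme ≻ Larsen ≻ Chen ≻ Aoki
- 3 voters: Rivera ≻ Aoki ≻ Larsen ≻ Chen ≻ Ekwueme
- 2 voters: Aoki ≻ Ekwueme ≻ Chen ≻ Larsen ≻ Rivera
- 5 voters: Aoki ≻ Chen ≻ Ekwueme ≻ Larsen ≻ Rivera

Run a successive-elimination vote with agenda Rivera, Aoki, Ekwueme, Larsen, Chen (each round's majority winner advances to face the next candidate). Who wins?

Aoki

Round 1: Rivera vs Aoki — 9–10, Aoki advances.
Round 2: Aoki vs Ekwueme — 10–9, Aoki advances.
Round 3: Aoki vs Larsen — 13–6, Aoki advances.
Round 4: Aoki vs Chen — 13–6, Aoki advances.
Aoki survives the agenda.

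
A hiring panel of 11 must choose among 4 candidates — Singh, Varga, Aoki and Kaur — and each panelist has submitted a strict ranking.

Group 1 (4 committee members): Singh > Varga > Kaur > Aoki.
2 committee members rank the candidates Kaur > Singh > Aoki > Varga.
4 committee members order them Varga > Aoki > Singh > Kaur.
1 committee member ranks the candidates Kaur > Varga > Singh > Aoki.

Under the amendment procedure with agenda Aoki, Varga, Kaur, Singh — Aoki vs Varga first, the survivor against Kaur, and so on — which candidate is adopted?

Round 1: Aoki vs Varga — 2–9, Varga advances.
Round 2: Varga vs Kaur — 8–3, Varga advances.
Round 3: Varga vs Singh — 5–6, Singh advances.
Singh survives the agenda.

Singh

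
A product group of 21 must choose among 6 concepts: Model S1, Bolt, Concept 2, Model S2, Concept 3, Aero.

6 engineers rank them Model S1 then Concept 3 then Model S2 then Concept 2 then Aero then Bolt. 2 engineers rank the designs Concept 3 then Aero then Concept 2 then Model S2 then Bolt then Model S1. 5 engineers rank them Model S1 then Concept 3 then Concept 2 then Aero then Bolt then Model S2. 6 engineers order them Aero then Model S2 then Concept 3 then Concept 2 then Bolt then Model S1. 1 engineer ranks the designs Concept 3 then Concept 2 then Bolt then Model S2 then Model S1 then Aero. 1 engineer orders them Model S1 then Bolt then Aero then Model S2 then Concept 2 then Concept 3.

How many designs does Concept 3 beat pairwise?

Concept 3 against each rival (21 engineers):
Concept 3 vs Model S1: Model S1, 12–9.
Concept 3 vs Bolt: Concept 3, 20–1.
Concept 3 vs Concept 2: 6+2+5+6+1 = 20 for Concept 3, 1 for Concept 2 — Concept 3 by 20–1.
Concept 3 vs Model S2: Concept 3 is ranked higher on 6+2+5+1 = 14 ballots, Model S2 on 7. Concept 3 wins 14–7.
Concept 3 vs Aero: 6+2+5+1 = 14 for Concept 3, 7 for Aero — Concept 3 by 14–7.
Concept 3 beats Bolt, Concept 2, Model S2, Aero; loses to Model S1 — 4 pairwise wins.

4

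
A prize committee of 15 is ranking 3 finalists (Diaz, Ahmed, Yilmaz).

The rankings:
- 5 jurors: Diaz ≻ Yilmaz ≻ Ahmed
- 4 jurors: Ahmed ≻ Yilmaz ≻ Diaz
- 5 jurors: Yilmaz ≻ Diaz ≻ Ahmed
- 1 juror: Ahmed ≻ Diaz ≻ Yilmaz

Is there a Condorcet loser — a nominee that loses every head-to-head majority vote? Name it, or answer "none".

Pairwise majorities:
Diaz vs Ahmed: Diaz wins 10–5.
Diaz vs Yilmaz: Diaz preferred on 5+1 = 6 ballots; Yilmaz wins 9–6.
Ahmed vs Yilmaz: 4+1 = 5 for Ahmed, 10 for Yilmaz — Yilmaz by 10–5.
Ahmed is beaten in every head-to-head and is the Condorcet loser.

Ahmed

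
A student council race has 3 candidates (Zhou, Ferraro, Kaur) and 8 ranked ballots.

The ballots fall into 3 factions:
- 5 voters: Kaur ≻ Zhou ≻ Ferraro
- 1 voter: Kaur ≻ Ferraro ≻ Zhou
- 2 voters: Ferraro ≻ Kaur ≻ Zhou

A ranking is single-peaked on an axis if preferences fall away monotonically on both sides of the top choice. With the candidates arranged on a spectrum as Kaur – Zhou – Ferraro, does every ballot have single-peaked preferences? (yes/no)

no

Axis positions: Kaur=1, Zhou=2, Ferraro=3.
Faction 1 (peak Kaur at position 1): ranking walks positions 1-2-3, expanding outward from the peak — single-peaked.
Faction 2: ranking walks positions 1-3-2; Ferraro is ranked above Zhou even though Zhou lies between Ferraro and the peak Kaur on the axis — preferences dip and rise again. Not single-peaked.
Faction 3: ranking walks positions 3-1-2; Kaur is ranked above Zhou even though Zhou lies between Kaur and the peak Ferraro on the axis — preferences dip and rise again. Not single-peaked.
Faction 2 violates single-peakedness, so the profile is not single-peaked on this axis.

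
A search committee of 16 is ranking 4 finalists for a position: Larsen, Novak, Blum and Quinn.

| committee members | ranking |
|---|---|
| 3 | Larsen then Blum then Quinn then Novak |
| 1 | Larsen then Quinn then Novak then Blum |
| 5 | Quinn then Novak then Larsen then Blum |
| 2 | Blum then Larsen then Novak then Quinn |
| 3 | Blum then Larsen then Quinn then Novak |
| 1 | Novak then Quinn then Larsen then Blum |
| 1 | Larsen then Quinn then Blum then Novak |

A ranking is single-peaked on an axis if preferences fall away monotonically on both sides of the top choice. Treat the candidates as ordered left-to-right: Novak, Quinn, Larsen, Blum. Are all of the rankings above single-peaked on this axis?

no

Axis positions: Novak=1, Quinn=2, Larsen=3, Blum=4.
Group 1 (peak Larsen at position 3): ranking walks positions 3-4-2-1, expanding outward from the peak — single-peaked.
Group 2 (peak Larsen at position 3): ranking walks positions 3-2-1-4, expanding outward from the peak — single-peaked.
Group 3 (peak Quinn at position 2): ranking walks positions 2-1-3-4, expanding outward from the peak — single-peaked.
Group 4: ranking walks positions 4-3-1-2; Novak is ranked above Quinn even though Quinn lies between Novak and the peak Blum on the axis — preferences dip and rise again. Not single-peaked.
Group 5 (peak Blum at position 4): ranking walks positions 4-3-2-1, expanding outward from the peak — single-peaked.
Group 6 (peak Novak at position 1): ranking walks positions 1-2-3-4, expanding outward from the peak — single-peaked.
Group 7 (peak Larsen at position 3): ranking walks positions 3-2-4-1, expanding outward from the peak — single-peaked.
Group 4 violates single-peakedness, so the profile is not single-peaked on this axis.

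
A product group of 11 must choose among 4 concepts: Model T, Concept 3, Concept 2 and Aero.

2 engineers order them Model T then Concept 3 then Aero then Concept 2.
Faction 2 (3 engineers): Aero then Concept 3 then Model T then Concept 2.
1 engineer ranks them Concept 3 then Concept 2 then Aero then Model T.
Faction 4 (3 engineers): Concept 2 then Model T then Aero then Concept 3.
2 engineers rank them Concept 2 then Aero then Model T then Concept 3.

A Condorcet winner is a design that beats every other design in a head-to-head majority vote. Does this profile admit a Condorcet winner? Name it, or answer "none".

Check each pair by majority over 11 ballots:
Model T–Concept 3: Model T 7–4.
Model T–Concept 2: Concept 2 6–5.
Model T vs Aero: 2+3 = 5 for Model T, 6 for Aero — Aero by 6–5.
Concept 3 vs Concept 2: Concept 3 wins 6–5.
Concept 3–Aero: Aero 8–3.
Concept 2 vs Aero: Concept 2 is ranked higher on 1+3+2 = 6 ballots, Aero on 5. Concept 2 wins 6–5.
Each design drops at least one matchup (Model T loses to Concept 2; Concept 3 loses to Model T; Concept 2 loses to Concept 3; Aero loses to Concept 2); the cycle Model T → Concept 3 → Concept 2 → Model T rules out a Condorcet winner.

none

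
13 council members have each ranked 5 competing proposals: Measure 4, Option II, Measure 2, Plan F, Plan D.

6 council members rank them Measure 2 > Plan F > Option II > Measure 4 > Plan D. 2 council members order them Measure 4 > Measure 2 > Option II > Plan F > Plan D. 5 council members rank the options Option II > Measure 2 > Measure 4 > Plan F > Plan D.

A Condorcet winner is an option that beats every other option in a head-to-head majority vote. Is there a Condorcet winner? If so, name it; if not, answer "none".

Measure 2

Pairwise majorities:
Measure 4–Option II: Option II 11–2.
Measure 4 vs Measure 2: Measure 2 wins 11–2.
Measure 4 vs Plan F: Measure 4, 7–6.
Measure 4 vs Plan D: Measure 4, 13–0.
Option II vs Measure 2: Measure 2 wins 8–5.
Option II vs Plan F: Option II, 7–6.
Option II vs Plan D: Option II wins 13–0.
Measure 2 vs Plan F: Measure 2 wins 13–0.
Measure 2 vs Plan D: Measure 2, 13–0.
Plan F vs Plan D: Plan F wins 13–0.
Measure 2 beats each of Measure 4, Option II, Plan F, Plan D — Measure 2 is the Condorcet winner.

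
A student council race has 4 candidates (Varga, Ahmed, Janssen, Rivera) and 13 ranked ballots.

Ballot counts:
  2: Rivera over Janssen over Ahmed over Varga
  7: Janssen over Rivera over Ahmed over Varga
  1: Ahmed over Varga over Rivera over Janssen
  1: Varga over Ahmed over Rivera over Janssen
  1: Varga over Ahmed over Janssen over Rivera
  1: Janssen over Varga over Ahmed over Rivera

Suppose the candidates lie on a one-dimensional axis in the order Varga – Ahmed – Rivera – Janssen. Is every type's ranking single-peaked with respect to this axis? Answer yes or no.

Axis positions: Varga=1, Ahmed=2, Rivera=3, Janssen=4.
Type 1 (peak Rivera at position 3): ranking walks positions 3-4-2-1, expanding outward from the peak — single-peaked.
Type 2 (peak Janssen at position 4): ranking walks positions 4-3-2-1, expanding outward from the peak — single-peaked.
Type 3 (peak Ahmed at position 2): ranking walks positions 2-1-3-4, expanding outward from the peak — single-peaked.
Type 4 (peak Varga at position 1): ranking walks positions 1-2-3-4, expanding outward from the peak — single-peaked.
Type 5: ranking walks positions 1-2-4-3; Janssen is ranked above Rivera even though Rivera lies between Janssen and the peak Varga on the axis — preferences dip and rise again. Not single-peaked.
Type 6: ranking walks positions 4-1-2-3; Varga is ranked above Rivera even though Rivera lies between Varga and the peak Janssen on the axis — preferences dip and rise again. Not single-peaked.
Type 5 violates single-peakedness, so the profile is not single-peaked on this axis.

no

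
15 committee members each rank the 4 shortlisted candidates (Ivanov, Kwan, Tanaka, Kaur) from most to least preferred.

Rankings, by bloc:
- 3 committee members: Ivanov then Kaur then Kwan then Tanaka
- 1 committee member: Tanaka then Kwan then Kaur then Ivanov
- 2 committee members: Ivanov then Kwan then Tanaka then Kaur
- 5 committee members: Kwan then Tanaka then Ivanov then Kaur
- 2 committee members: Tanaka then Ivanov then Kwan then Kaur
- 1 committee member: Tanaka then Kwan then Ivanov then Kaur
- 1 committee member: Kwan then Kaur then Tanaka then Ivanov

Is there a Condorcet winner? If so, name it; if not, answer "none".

Kwan

Check each pair by majority over 15 ballots:
Ivanov vs Kwan: Ivanov preferred on 3+2+2 = 7 ballots; Kwan wins 8–7.
Ivanov vs Tanaka: 3+2 = 5 for Ivanov, 10 for Tanaka — Tanaka by 10–5.
Ivanov vs Kaur: Ivanov is ranked higher on 3+2+5+2+1 = 13 ballots, Kaur on 2. Ivanov wins 13–2.
Kwan vs Tanaka: 11 to 4, Kwan.
Kwan vs Kaur: 1+2+5+2+1+1 = 12 for Kwan, 3 for Kaur — Kwan by 12–3.
Tanaka vs Kaur: 1+2+5+2+1 = 11 for Tanaka, 4 for Kaur — Tanaka by 11–4.
Kwan beats each of Ivanov, Tanaka, Kaur — Kwan is the Condorcet winner.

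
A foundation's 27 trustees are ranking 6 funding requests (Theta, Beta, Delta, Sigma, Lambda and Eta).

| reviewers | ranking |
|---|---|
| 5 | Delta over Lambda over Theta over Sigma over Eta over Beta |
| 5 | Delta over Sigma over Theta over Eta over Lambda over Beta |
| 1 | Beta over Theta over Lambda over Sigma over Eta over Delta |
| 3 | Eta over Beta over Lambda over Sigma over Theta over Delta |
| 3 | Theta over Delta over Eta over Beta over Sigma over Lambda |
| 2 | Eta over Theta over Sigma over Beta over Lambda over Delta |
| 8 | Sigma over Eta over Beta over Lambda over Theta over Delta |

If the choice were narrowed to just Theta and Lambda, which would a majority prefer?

Ballots ranking Theta above Lambda: 5 + 1 + 3 + 2 = 11.
Ballots ranking Lambda above Theta: 27 − 11 = 16.
Lambda wins the head-to-head 16–11.

Lambda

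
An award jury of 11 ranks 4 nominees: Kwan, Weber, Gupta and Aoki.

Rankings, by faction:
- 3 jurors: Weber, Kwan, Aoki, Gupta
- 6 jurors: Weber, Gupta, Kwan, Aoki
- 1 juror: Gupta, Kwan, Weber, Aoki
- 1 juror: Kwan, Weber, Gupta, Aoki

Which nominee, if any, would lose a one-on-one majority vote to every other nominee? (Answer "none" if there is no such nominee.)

Aoki

Pairwise majorities:
Kwan vs Weber: 2 to 9, Weber.
Kwan vs Gupta: Kwan is ranked higher on 3+1 = 4 ballots, Gupta on 7. Gupta wins 7–4.
Kwan vs Aoki: Kwan preferred on 3+6+1+1 = 11 ballots; Kwan wins 11–0.
Weber vs Gupta: 10 to 1, Weber.
Weber vs Aoki: Weber wins 11–0.
Gupta vs Aoki: 6+1+1 = 8 for Gupta, 3 for Aoki — Gupta by 8–3.
Only Aoki has no wins; Aoki is the Condorcet loser.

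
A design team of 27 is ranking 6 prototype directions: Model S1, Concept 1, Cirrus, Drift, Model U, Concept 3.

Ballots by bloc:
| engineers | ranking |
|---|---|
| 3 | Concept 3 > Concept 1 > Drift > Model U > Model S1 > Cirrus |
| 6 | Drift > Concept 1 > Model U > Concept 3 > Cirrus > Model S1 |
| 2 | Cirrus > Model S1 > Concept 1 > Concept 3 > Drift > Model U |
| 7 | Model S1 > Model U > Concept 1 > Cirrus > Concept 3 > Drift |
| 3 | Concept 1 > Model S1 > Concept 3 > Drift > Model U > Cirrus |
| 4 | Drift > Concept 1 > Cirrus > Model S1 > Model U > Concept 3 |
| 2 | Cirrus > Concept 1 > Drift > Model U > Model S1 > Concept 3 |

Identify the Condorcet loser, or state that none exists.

none

Head-to-head results (27 engineers):
Model S1 vs Concept 1: Model S1 preferred on 2+7 = 9 ballots; Concept 1 wins 18–9.
Model S1 vs Cirrus: 3+7+3 = 13 for Model S1, 14 for Cirrus — Cirrus by 14–13.
Model S1 vs Drift: Drift, 15–12.
Model S1 vs Model U: Model S1 is ranked higher on 2+7+3+4 = 16 ballots, Model U on 11. Model S1 wins 16–11.
Model S1 vs Concept 3: 18 to 9, Model S1.
Concept 1 vs Cirrus: Concept 1, 23–4.
Concept 1 vs Drift: Concept 1 wins 17–10.
Concept 1 vs Model U: 20 to 7, Concept 1.
Concept 1 vs Concept 3: Concept 1 wins 24–3.
Cirrus vs Drift: Drift, 16–11.
Cirrus–Model U: Model U 19–8.
Cirrus vs Concept 3: 15 to 12, Cirrus.
Drift vs Model U: Drift preferred on 3+6+2+3+4+2 = 20 ballots; Drift wins 20–7.
Drift vs Concept 3: Concept 3 wins 15–12.
Model U vs Concept 3: Model U, 19–8.
Each design has at least one pairwise win (Model S1 beats Model U; Concept 1 beats Model S1; Cirrus beats Model S1; Drift beats Model S1; Model U beats Cirrus; Concept 3 beats Drift) — no Condorcet loser.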